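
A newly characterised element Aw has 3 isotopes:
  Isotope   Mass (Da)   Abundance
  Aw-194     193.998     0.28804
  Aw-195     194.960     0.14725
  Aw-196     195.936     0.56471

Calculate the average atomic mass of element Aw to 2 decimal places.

195.23 Da

The abundance-weighted mean is 0.28804 × 193.998 + 0.14725 × 194.960 + 0.56471 × 195.936
= 55.8792 + 28.7079 + 110.6470 = 195.2341 Da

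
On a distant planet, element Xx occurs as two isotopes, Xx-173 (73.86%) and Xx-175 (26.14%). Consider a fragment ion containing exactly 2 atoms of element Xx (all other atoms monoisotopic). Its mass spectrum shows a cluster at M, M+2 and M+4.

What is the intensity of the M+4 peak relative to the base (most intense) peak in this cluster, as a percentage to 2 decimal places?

12.53%

(0.7386 + 0.2614)^2 gives M 0.5455, M+2 0.3861, M+4 0.0683; the largest is M.
P(M) = C(2,0) × 0.7386^2 × 0.2614^0 = 1 × 0.54552996 × 1.0000 = 0.545530 (base)
P(M+4) = C(2,2) × 0.7386^0 × 0.2614^2 = 1 × 1.0000 × 0.06832996 = 0.068330
Relative intensity = 0.068330 / 0.545530 × 100 = 12.53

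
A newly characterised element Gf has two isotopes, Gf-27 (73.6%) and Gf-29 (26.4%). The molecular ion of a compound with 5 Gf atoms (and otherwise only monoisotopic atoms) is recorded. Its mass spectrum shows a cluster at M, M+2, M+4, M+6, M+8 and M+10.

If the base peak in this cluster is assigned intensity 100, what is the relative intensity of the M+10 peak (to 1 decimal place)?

Term probabilities: M 0.2160, M+2 0.3873, M+4 0.2779, M+6 0.0997, M+8 0.0179, M+10 0.0013. Base peak = M+2.
P(M+2) = C(5,1) × 0.736^4 × 0.264^1 = 5 × 0.29343456 × 0.2640 = 0.387334 (base)
P(M+10) = C(5,5) × 0.736^0 × 0.264^5 = 1 × 1.0000 × 0.00128239 = 0.001282
Relative intensity = 0.001282 / 0.387334 × 100 = 0.3

0.3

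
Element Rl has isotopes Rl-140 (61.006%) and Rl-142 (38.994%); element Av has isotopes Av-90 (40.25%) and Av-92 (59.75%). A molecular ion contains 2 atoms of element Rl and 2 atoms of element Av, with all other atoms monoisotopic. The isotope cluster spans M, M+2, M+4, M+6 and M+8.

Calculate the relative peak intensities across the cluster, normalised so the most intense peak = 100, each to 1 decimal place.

Element Rl pattern (n=2): 0.3721732 : 0.47577359 : 0.1520532
Element Av pattern (n=2): 0.16200625 : 0.4809875 : 0.35700625
Convolve the two distributions (both contribute in 2-u steps):
  M: 0.3721732×0.16200625 = 0.060294
  M+2: 0.3721732×0.4809875 + 0.47577359×0.16200625 = 0.256089
  M+4: 0.3721732×0.35700625 + 0.47577359×0.4809875 + 0.1520532×0.16200625 = 0.386343
  M+6: 0.47577359×0.35700625 + 0.1520532×0.4809875 = 0.242990
  M+8: 0.1520532×0.35700625 = 0.054284
Scale to base peak (0.386343) = 100: 15.6 : 66.3 : 100.0 : 62.9 : 14.1

15.6 : 66.3 : 100.0 : 62.9 : 14.1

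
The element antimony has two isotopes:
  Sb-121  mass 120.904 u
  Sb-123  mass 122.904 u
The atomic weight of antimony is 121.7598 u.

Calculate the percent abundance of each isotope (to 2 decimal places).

Writing the weighted mean with unknown fraction x of Sb-121:
120.904·x + 122.904·(1 − x) = 121.7598
(120.904 − 122.904)·x = 121.7598 − 122.904
x = -1.1442 / -2.000 = 0.57210 → 57.21% Sb-121, 42.79% Sb-123.

Sb-121: 57.21%, Sb-123: 42.79%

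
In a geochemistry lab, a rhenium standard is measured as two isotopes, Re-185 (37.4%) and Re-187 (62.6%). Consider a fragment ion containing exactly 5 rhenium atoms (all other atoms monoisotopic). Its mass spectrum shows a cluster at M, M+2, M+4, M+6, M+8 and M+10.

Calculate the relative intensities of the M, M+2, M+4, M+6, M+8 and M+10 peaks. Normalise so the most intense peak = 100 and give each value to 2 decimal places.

Each Re atom is independently Re-185 (p = 0.374) or Re-187 (q = 0.626); the cluster is the binomial expansion (p + q)^5.
P(M) = 0.374^5 = 0.007317
P(M+2) = 5 × 0.374^4 × 0.626^1 = 0.061239
P(M+4) = 10 × 0.374^3 × 0.626^2 = 0.205005
P(M+6) = 10 × 0.374^2 × 0.626^3 = 0.343136
P(M+8) = 5 × 0.374^1 × 0.626^4 = 0.287170
P(M+10) = 0.626^5 = 0.096133
The M+6 peak is largest (0.343136); scaling to 100 gives 2.13 : 17.85 : 59.74 : 100.00 : 83.69 : 28.02.

2.13 : 17.85 : 59.74 : 100.00 : 83.69 : 28.02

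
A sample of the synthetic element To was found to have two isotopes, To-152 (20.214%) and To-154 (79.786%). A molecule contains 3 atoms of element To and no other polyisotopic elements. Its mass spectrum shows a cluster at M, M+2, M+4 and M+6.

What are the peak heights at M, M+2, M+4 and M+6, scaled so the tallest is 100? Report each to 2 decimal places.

1.63 : 19.26 : 76.01 : 100.00

The 3 To atoms are independent, so intensities follow the terms of (0.20214 + 0.79786)^3.
P(M) = 0.20214^3 = 0.008260
P(M+2) = 3 × 0.20214^2 × 0.79786^1 = 0.097803
P(M+4) = 3 × 0.20214^1 × 0.79786^2 = 0.386035
P(M+6) = 0.79786^3 = 0.507902
The M+6 peak is largest (0.507902); scaling to 100 gives 1.63 : 19.26 : 76.01 : 100.00.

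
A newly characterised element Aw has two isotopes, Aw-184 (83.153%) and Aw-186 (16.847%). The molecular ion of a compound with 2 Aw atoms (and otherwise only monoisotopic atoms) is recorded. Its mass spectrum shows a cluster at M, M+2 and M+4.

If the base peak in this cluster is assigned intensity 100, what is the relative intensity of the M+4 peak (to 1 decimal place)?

4.1

(0.83153 + 0.16847)^2 gives M 0.6914, M+2 0.2802, M+4 0.0284; the largest is M.
P(M) = C(2,0) × 0.83153^2 × 0.16847^0 = 1 × 0.69144214 × 1.0000 = 0.691442 (base)
P(M+4) = C(2,2) × 0.83153^0 × 0.16847^2 = 1 × 1.0000 × 0.02838214 = 0.028382
Relative intensity = 0.028382 / 0.691442 × 100 = 4.1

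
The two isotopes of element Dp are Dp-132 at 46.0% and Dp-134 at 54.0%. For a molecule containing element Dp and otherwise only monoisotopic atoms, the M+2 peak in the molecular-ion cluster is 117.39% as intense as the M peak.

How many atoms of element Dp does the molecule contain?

1

With n Dp atoms, P(M+2)/P(M) = C(n,1)·p^(n−1)q / p^n = n·q/p = n · 0.540/0.460.
n = 1.1739 × 0.460/0.540 = 1.00 ≈ 1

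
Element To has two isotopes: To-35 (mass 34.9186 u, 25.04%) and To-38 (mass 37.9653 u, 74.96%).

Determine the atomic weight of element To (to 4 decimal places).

Ar = Σ fᵢ·mᵢ = 0.2504 × 34.9186 + 0.7496 × 37.9653
= 8.74362 + 28.45879 = 37.20241 u

37.2024 u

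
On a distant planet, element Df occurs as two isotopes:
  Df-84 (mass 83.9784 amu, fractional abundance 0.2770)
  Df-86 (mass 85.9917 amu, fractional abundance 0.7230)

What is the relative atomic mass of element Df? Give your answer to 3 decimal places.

The abundance-weighted mean is 0.2770 × 83.9784 + 0.7230 × 85.9917
= 23.26202 + 62.17200 = 85.43402 amu

85.434 amu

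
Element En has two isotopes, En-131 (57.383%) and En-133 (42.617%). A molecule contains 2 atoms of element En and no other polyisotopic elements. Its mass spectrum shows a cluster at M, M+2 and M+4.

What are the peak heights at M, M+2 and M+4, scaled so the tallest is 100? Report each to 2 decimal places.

Expanding (0.57383 + 0.42617)^2:
P(M) = 0.57383^2 = 0.329281
P(M+2) = 2 × 0.57383^1 × 0.42617^1 = 0.489098
P(M+4) = 0.42617^2 = 0.181621
The M+2 peak is largest (0.489098); scaling to 100 gives 67.32 : 100.00 : 37.13.

67.32 : 100.00 : 37.13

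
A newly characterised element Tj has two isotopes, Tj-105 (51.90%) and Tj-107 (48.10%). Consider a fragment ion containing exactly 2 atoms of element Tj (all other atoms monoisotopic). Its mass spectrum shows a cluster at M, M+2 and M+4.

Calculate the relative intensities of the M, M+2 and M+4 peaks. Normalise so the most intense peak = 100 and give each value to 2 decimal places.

53.95 : 100.00 : 46.34

Each Tj atom is independently Tj-105 (p = 0.5190) or Tj-107 (q = 0.4810); the cluster is the binomial expansion (p + q)^2.
P(M) = 0.5190^2 = 0.269361
P(M+2) = 2 × 0.5190^1 × 0.4810^1 = 0.499278
P(M+4) = 0.4810^2 = 0.231361
The M+2 peak is largest (0.499278); scaling to 100 gives 53.95 : 100.00 : 46.34.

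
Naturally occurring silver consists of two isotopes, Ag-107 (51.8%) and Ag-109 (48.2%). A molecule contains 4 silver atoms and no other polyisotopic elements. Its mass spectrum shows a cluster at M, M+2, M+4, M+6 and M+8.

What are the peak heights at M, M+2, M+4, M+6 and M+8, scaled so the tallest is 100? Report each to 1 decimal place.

Expanding (0.518 + 0.482)^4:
P(M) = 0.518^4 = 0.071998
P(M+2) = 4 × 0.518^3 × 0.482^1 = 0.267976
P(M+4) = 6 × 0.518^2 × 0.482^2 = 0.374029
P(M+6) = 4 × 0.518^1 × 0.482^3 = 0.232023
P(M+8) = 0.482^4 = 0.053974
The M+4 peak is largest (0.374029); scaling to 100 gives 19.2 : 71.6 : 100.0 : 62.0 : 14.4.

19.2 : 71.6 : 100.0 : 62.0 : 14.4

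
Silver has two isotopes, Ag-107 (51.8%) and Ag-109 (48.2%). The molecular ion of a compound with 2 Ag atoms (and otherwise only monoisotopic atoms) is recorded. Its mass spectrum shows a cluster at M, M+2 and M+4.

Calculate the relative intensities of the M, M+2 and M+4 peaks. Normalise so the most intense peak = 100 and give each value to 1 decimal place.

The 2 Ag atoms are independent, so intensities follow the terms of (0.518 + 0.482)^2.
P(M) = 0.518^2 = 0.268324
P(M+2) = 2 × 0.518^1 × 0.482^1 = 0.499352
P(M+4) = 0.482^2 = 0.232324
The M+2 peak is largest (0.499352); scaling to 100 gives 53.7 : 100.0 : 46.5.

53.7 : 100.0 : 46.5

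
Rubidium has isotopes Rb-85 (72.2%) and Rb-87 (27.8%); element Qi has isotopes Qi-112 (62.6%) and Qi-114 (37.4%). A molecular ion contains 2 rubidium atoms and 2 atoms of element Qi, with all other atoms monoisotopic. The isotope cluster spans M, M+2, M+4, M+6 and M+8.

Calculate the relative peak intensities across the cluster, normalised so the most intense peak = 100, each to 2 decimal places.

50.89 : 100.00 : 72.54 : 23.00 : 2.69

Rubidium pattern (n=2): 0.521284 : 0.401432 : 0.077284
Element Qi pattern (n=2): 0.391876 : 0.468248 : 0.139876
Convolve the two distributions (both contribute in 2-u steps):
  M: 0.521284×0.391876 = 0.204279
  M+2: 0.521284×0.468248 + 0.401432×0.391876 = 0.401402
  M+4: 0.521284×0.139876 + 0.401432×0.468248 + 0.077284×0.391876 = 0.291171
  M+6: 0.401432×0.139876 + 0.077284×0.468248 = 0.092339
  M+8: 0.077284×0.139876 = 0.010810
Scale to base peak (0.401402) = 100: 50.89 : 100.00 : 72.54 : 23.00 : 2.69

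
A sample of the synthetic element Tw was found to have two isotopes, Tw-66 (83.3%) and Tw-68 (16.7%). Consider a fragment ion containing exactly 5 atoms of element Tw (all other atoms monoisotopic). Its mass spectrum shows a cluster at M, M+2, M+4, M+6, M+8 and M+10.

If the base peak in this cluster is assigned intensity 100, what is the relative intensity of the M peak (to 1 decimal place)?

99.8

(0.833 + 0.167)^5 gives M 0.4011, M+2 0.4020, M+4 0.1612, M+6 0.0323, M+8 0.0032, M+10 0.0001; the largest is M+2.
P(M+2) = C(5,1) × 0.833^4 × 0.167^1 = 5 × 0.48148194 × 0.1670 = 0.402037 (base)
P(M) = C(5,0) × 0.833^5 × 0.167^0 = 1 × 0.40107446 × 1.0000 = 0.401074
Relative intensity = 0.401074 / 0.402037 × 100 = 99.8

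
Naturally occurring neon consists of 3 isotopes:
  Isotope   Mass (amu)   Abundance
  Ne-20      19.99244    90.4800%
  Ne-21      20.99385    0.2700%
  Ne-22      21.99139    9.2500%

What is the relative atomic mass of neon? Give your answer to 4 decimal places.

20.1800 amu

Average mass = Σ (abundance × isotope mass) = 0.904800 × 19.99244 + 0.002700 × 20.99385 + 0.092500 × 21.99139
= 18.089160 + 0.056683 + 2.034204 = 20.180047 amu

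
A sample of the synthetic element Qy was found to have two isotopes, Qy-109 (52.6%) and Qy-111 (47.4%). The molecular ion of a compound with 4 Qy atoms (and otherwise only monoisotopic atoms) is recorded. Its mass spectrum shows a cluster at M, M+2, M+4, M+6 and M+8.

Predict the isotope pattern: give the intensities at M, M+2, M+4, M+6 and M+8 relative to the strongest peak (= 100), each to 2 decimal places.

Expanding (0.526 + 0.474)^4:
P(M) = 0.526^4 = 0.076550
P(M+2) = 4 × 0.526^3 × 0.474^1 = 0.275928
P(M+4) = 6 × 0.526^2 × 0.474^2 = 0.372975
P(M+6) = 4 × 0.526^1 × 0.474^3 = 0.224068
P(M+8) = 0.474^4 = 0.050479
The M+4 peak is largest (0.372975); scaling to 100 gives 20.52 : 73.98 : 100.00 : 60.08 : 13.53.

20.52 : 73.98 : 100.00 : 60.08 : 13.53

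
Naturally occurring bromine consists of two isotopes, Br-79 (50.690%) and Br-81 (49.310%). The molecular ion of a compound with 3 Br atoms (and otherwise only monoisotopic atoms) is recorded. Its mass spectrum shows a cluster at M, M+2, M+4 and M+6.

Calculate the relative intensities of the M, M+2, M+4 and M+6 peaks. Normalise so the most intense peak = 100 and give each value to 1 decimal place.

Expanding (0.50690 + 0.49310)^3:
P(M) = 0.50690^3 = 0.130247
P(M+2) = 3 × 0.50690^2 × 0.49310^1 = 0.380103
P(M+4) = 3 × 0.50690^1 × 0.49310^2 = 0.369755
P(M+6) = 0.49310^3 = 0.119896
The M+2 peak is largest (0.380103); scaling to 100 gives 34.3 : 100.0 : 97.3 : 31.5.

34.3 : 100.0 : 97.3 : 31.5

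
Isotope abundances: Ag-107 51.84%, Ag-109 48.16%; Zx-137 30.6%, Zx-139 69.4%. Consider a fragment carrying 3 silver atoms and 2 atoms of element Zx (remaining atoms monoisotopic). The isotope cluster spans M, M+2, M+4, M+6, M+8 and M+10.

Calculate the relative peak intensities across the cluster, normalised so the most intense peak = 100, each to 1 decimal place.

3.7 : 27.2 : 75.8 : 100.0 : 63.1 : 15.3

Silver pattern (n=3): 0.13931407 : 0.38827347 : 0.36071085 : 0.11170161
Element Zx pattern (n=2): 0.093636 : 0.424728 : 0.481636
Convolve the two distributions (both contribute in 2-u steps):
  M: 0.13931407×0.093636 = 0.013045
  M+2: 0.13931407×0.424728 + 0.38827347×0.093636 = 0.095527
  M+4: 0.13931407×0.481636 + 0.38827347×0.424728 + 0.36071085×0.093636 = 0.265785
  M+6: 0.38827347×0.481636 + 0.36071085×0.424728 + 0.11170161×0.093636 = 0.350670
  M+8: 0.36071085×0.481636 + 0.11170161×0.424728 = 0.221174
  M+10: 0.11170161×0.481636 = 0.053800
Scale to base peak (0.350670) = 100: 3.7 : 27.2 : 75.8 : 100.0 : 63.1 : 15.3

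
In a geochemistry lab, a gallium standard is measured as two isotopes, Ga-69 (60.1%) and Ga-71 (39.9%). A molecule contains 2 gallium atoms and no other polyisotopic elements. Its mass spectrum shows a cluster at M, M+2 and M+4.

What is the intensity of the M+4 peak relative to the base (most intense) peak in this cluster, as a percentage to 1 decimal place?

Term probabilities: M 0.3612, M+2 0.4796, M+4 0.1592. Base peak = M+2.
P(M+2) = C(2,1) × 0.601^1 × 0.399^1 = 2 × 0.6010 × 0.3990 = 0.479598 (base)
P(M+4) = C(2,2) × 0.601^0 × 0.399^2 = 1 × 1.0000 × 0.159201 = 0.159201
Relative intensity = 0.159201 / 0.479598 × 100 = 33.2

33.2%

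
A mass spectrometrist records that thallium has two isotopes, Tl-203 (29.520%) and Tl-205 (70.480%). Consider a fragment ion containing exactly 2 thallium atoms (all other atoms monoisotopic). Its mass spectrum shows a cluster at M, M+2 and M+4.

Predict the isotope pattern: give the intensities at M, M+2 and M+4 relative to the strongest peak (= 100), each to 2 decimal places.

Each Tl atom is independently Tl-203 (p = 0.29520) or Tl-205 (q = 0.70480); the cluster is the binomial expansion (p + q)^2.
P(M) = 0.29520^2 = 0.087143
P(M+2) = 2 × 0.29520^1 × 0.70480^1 = 0.416114
P(M+4) = 0.70480^2 = 0.496743
The M+4 peak is largest (0.496743); scaling to 100 gives 17.54 : 83.77 : 100.00.

17.54 : 83.77 : 100.00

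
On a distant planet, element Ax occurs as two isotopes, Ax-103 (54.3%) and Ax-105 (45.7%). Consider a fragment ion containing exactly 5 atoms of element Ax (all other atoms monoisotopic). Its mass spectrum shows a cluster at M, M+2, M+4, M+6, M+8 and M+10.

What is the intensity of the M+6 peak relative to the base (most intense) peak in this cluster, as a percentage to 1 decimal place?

Binomial terms of (0.543 + 0.457)^5: M 0.0472, M+2 0.1986, M+4 0.3344, M+6 0.2814, M+8 0.1184, M+10 0.0199 → M+4 is the base peak.
P(M+4) = C(5,2) × 0.543^3 × 0.457^2 = 10 × 0.16010301 × 0.208849 = 0.334374 (base)
P(M+6) = C(5,3) × 0.543^2 × 0.457^3 = 10 × 0.294849 × 0.09544399 = 0.281416
Relative intensity = 0.281416 / 0.334374 × 100 = 84.2

84.2%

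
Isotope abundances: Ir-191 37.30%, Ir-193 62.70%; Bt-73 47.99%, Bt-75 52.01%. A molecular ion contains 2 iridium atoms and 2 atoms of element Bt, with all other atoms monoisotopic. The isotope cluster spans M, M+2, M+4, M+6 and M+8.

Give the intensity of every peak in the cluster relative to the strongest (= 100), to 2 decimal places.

8.86 : 48.99 : 100.00 : 89.25 : 29.40

Iridium pattern (n=2): 0.139129 : 0.467742 : 0.393129
Element Bt pattern (n=2): 0.23030401 : 0.49919198 : 0.27050401
Convolve the two distributions (both contribute in 2-u steps):
  M: 0.139129×0.23030401 = 0.032042
  M+2: 0.139129×0.49919198 + 0.467742×0.23030401 = 0.177175
  M+4: 0.139129×0.27050401 + 0.467742×0.49919198 + 0.393129×0.23030401 = 0.361667
  M+6: 0.467742×0.27050401 + 0.393129×0.49919198 = 0.322773
  M+8: 0.393129×0.27050401 = 0.106343
Scale to base peak (0.361667) = 100: 8.86 : 48.99 : 100.00 : 89.25 : 29.40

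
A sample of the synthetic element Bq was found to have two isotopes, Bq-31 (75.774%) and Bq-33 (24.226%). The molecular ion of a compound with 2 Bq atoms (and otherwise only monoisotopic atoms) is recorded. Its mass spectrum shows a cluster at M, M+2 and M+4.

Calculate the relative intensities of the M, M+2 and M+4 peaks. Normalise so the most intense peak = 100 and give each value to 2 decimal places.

100.00 : 63.94 : 10.22

The 2 Bq atoms are independent, so intensities follow the terms of (0.75774 + 0.24226)^2.
P(M) = 0.75774^2 = 0.574170
P(M+2) = 2 × 0.75774^1 × 0.24226^1 = 0.367140
P(M+4) = 0.24226^2 = 0.058690
The M peak is largest (0.574170); scaling to 100 gives 100.00 : 63.94 : 10.22.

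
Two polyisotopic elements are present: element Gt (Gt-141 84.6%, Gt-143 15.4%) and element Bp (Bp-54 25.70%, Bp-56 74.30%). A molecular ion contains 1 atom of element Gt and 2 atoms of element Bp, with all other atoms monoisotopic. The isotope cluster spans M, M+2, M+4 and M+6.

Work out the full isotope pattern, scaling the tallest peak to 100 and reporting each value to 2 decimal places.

Element Gt pattern (n=1): 0.8460 : 0.1540
Element Bp pattern (n=2): 0.066049 : 0.381902 : 0.552049
Convolve the two distributions (both contribute in 2-u steps):
  M: 0.8460×0.066049 = 0.055877
  M+2: 0.8460×0.381902 + 0.1540×0.066049 = 0.333261
  M+4: 0.8460×0.552049 + 0.1540×0.381902 = 0.525846
  M+6: 0.1540×0.552049 = 0.085016
Scale to base peak (0.525846) = 100: 10.63 : 63.38 : 100.00 : 16.17

10.63 : 63.38 : 100.00 : 16.17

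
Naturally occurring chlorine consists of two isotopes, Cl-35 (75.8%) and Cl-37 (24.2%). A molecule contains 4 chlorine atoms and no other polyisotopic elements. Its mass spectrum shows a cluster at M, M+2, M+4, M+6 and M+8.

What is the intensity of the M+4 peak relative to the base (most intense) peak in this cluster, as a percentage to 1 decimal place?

47.9%

Binomial terms of (0.758 + 0.242)^4: M 0.3301, M+2 0.4216, M+4 0.2019, M+6 0.0430, M+8 0.0034 → M+2 is the base peak.
P(M+2) = C(4,1) × 0.758^3 × 0.242^1 = 4 × 0.43551951 × 0.2420 = 0.421583 (base)
P(M+4) = C(4,2) × 0.758^2 × 0.242^2 = 6 × 0.574564 × 0.058564 = 0.201893
Relative intensity = 0.201893 / 0.421583 × 100 = 47.9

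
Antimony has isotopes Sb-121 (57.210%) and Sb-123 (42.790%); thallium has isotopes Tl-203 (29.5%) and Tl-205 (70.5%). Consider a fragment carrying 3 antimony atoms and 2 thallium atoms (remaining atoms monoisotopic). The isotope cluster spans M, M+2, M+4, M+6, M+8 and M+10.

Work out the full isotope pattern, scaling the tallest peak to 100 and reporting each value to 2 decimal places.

Antimony pattern (n=3): 0.18724742 : 0.42015297 : 0.3142518 : 0.07834781
Thallium pattern (n=2): 0.087025 : 0.41595 : 0.497025
Convolve the two distributions (both contribute in 2-u steps):
  M: 0.18724742×0.087025 = 0.016295
  M+2: 0.18724742×0.41595 + 0.42015297×0.087025 = 0.114449
  M+4: 0.18724742×0.497025 + 0.42015297×0.41595 + 0.3142518×0.087025 = 0.295177
  M+6: 0.42015297×0.497025 + 0.3142518×0.41595 + 0.07834781×0.087025 = 0.346358
  M+8: 0.3142518×0.497025 + 0.07834781×0.41595 = 0.188780
  M+10: 0.07834781×0.497025 = 0.038941
Scale to base peak (0.346358) = 100: 4.70 : 33.04 : 85.22 : 100.00 : 54.50 : 11.24

4.70 : 33.04 : 85.22 : 100.00 : 54.50 : 11.24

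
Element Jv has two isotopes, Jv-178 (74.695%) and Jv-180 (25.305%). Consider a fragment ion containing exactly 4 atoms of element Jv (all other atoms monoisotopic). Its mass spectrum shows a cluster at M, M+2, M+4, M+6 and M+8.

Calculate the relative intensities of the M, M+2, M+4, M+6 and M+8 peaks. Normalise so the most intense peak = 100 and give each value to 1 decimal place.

73.8 : 100.0 : 50.8 : 11.5 : 1.0

Expanding (0.74695 + 0.25305)^4:
P(M) = 0.74695^4 = 0.311291
P(M+2) = 4 × 0.74695^3 × 0.25305^1 = 0.421833
P(M+4) = 6 × 0.74695^2 × 0.25305^2 = 0.214362
P(M+6) = 4 × 0.74695^1 × 0.25305^3 = 0.048414
P(M+8) = 0.25305^4 = 0.004100
The M+2 peak is largest (0.421833); scaling to 100 gives 73.8 : 100.0 : 50.8 : 11.5 : 1.0.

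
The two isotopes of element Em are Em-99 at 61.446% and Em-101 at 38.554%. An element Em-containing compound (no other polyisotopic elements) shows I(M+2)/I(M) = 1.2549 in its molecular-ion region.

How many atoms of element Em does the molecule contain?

With n Em atoms, P(M+2)/P(M) = C(n,1)·p^(n−1)q / p^n = n·q/p = n · 0.38554/0.61446.
n = 1.2549 × 0.61446/0.38554 = 2.00 ≈ 2

2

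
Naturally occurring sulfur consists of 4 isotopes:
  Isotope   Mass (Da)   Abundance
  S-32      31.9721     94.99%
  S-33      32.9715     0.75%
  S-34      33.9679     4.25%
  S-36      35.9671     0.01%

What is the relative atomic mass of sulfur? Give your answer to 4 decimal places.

Ar = Σ fᵢ·mᵢ = 0.9499 × 31.9721 + 0.0075 × 32.9715 + 0.0425 × 33.9679 + 0.0001 × 35.9671
= 30.37030 + 0.24729 + 1.44364 + 0.00360 = 32.06483 Da

32.0648 Da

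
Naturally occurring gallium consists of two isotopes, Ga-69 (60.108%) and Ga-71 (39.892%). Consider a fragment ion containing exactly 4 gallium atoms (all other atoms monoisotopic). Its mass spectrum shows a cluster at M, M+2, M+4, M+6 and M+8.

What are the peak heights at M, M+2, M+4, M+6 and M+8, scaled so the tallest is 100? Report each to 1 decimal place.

The 4 Ga atoms are independent, so intensities follow the terms of (0.60108 + 0.39892)^4.
P(M) = 0.60108^4 = 0.130536
P(M+2) = 4 × 0.60108^3 × 0.39892^1 = 0.346531
P(M+4) = 6 × 0.60108^2 × 0.39892^2 = 0.344975
P(M+6) = 4 × 0.60108^1 × 0.39892^3 = 0.152633
P(M+8) = 0.39892^4 = 0.025325
The M+2 peak is largest (0.346531); scaling to 100 gives 37.7 : 100.0 : 99.6 : 44.0 : 7.3.

37.7 : 100.0 : 99.6 : 44.0 : 7.3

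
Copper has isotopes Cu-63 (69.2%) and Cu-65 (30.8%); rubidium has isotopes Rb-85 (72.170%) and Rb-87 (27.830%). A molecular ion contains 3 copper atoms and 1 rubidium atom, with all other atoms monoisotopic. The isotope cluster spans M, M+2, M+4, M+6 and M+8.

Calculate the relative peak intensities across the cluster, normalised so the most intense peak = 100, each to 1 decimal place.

Copper pattern (n=3): 0.33137389 : 0.44247034 : 0.19693766 : 0.02921811
Rubidium pattern (n=1): 0.7217 : 0.2783
Convolve the two distributions (both contribute in 2-u steps):
  M: 0.33137389×0.7217 = 0.239153
  M+2: 0.33137389×0.2783 + 0.44247034×0.7217 = 0.411552
  M+4: 0.44247034×0.2783 + 0.19693766×0.7217 = 0.265269
  M+6: 0.19693766×0.2783 + 0.02921811×0.7217 = 0.075894
  M+8: 0.02921811×0.2783 = 0.008131
Scale to base peak (0.411552) = 100: 58.1 : 100.0 : 64.5 : 18.4 : 2.0

58.1 : 100.0 : 64.5 : 18.4 : 2.0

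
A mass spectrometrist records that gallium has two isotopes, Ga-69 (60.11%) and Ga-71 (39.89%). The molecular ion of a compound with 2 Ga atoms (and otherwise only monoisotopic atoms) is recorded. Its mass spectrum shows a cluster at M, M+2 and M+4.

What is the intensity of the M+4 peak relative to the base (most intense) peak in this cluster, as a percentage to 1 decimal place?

33.2%

Binomial terms of (0.6011 + 0.3989)^2: M 0.3613, M+2 0.4796, M+4 0.1591 → M+2 is the base peak.
P(M+2) = C(2,1) × 0.6011^1 × 0.3989^1 = 2 × 0.6011 × 0.3989 = 0.479558 (base)
P(M+4) = C(2,2) × 0.6011^0 × 0.3989^2 = 1 × 1.0000 × 0.15912121 = 0.159121
Relative intensity = 0.159121 / 0.479558 × 100 = 33.2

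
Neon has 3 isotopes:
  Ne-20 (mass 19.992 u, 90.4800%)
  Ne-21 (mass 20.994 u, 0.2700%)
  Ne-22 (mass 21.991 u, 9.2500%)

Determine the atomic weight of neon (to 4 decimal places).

20.1796 u

Weight each isotope mass by its fractional abundance: 0.904800 × 19.992 + 0.002700 × 20.994 + 0.092500 × 21.991
= 18.08876 + 0.05668 + 2.03417 = 20.17961 u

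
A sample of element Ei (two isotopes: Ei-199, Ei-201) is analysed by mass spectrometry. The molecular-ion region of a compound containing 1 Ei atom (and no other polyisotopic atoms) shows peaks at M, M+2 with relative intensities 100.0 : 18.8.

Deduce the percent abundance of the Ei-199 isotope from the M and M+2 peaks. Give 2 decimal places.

84.18%

If p is the fraction of Ei that is Ei-199, then I(M+2)/I(M) = [C(1,1)·p^0·(1−p)] / p^1 = 1·(1−p)/p = 18.8/100.0 = 0.1880
(1−p)/p = 0.1880/1 = 0.1880  ⇒  p = 1/(1 + 0.1880) = 0.8418
Ei-199: 84.18%, Ei-201: 15.82%.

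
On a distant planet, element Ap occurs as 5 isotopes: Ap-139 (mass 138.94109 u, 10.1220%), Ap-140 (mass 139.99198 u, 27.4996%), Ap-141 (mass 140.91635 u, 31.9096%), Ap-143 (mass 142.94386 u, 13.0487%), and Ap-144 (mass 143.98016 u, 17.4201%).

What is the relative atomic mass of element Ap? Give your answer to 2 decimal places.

Ar = Σ fᵢ·mᵢ = 0.101220 × 138.94109 + 0.274996 × 139.99198 + 0.319096 × 140.91635 + 0.130487 × 142.94386 + 0.174201 × 143.98016
= 14.063617 + 38.497235 + 44.965844 + 18.652315 + 25.081488 = 141.260499 u

141.26 u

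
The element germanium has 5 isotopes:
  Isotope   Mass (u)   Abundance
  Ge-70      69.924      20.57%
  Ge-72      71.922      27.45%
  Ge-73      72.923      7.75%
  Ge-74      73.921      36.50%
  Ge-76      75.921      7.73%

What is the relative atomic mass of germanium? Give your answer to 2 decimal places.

72.63 u

Average mass = Σ (abundance × isotope mass) = 0.2057 × 69.924 + 0.2745 × 71.922 + 0.0775 × 72.923 + 0.3650 × 73.921 + 0.0773 × 75.921
= 14.3834 + 19.7426 + 5.6515 + 26.9812 + 5.8687 = 72.6274 u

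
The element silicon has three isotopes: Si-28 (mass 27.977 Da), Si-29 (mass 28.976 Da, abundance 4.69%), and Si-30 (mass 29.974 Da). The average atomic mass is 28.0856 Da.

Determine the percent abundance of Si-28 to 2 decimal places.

92.22%

The remaining 95.31% is split between Si-28 (fraction x) and Si-30 (fraction 0.9531 − x).
Substituting: 27.977x + 29.974(0.9531 − x) = 26.7266256
(27.977 − 29.974)x = -1.8415938  ⇒  x = 0.92218, y = 0.03092
Si-28: 92.22%, Si-30: 3.09%.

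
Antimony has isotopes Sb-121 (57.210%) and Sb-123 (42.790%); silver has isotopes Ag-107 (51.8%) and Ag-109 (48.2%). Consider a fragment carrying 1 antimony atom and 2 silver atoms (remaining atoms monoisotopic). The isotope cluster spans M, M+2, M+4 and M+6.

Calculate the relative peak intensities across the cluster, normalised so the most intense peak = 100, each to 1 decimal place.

Antimony pattern (n=1): 0.5721 : 0.4279
Silver pattern (n=2): 0.268324 : 0.499352 : 0.232324
Convolve the two distributions (both contribute in 2-u steps):
  M: 0.5721×0.268324 = 0.153508
  M+2: 0.5721×0.499352 + 0.4279×0.268324 = 0.400495
  M+4: 0.5721×0.232324 + 0.4279×0.499352 = 0.346585
  M+6: 0.4279×0.232324 = 0.099411
Scale to base peak (0.400495) = 100: 38.3 : 100.0 : 86.5 : 24.8

38.3 : 100.0 : 86.5 : 24.8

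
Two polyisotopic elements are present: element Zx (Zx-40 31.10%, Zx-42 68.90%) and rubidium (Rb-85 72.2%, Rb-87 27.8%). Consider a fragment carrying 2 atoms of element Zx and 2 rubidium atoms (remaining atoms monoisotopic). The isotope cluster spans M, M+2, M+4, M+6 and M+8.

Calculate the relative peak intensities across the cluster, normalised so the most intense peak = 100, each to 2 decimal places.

Element Zx pattern (n=2): 0.096721 : 0.428558 : 0.474721
Rubidium pattern (n=2): 0.521284 : 0.401432 : 0.077284
Convolve the two distributions (both contribute in 2-u steps):
  M: 0.096721×0.521284 = 0.050419
  M+2: 0.096721×0.401432 + 0.428558×0.521284 = 0.262227
  M+4: 0.096721×0.077284 + 0.428558×0.401432 + 0.474721×0.521284 = 0.426976
  M+6: 0.428558×0.077284 + 0.474721×0.401432 = 0.223689
  M+8: 0.474721×0.077284 = 0.036688
Scale to base peak (0.426976) = 100: 11.81 : 61.41 : 100.00 : 52.39 : 8.59

11.81 : 61.41 : 100.00 : 52.39 : 8.59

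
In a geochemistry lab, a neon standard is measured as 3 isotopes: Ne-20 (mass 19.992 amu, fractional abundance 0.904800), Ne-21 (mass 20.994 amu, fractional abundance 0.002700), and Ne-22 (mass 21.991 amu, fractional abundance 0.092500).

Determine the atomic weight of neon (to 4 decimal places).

Average mass = Σ (abundance × isotope mass) = 0.904800 × 19.992 + 0.002700 × 20.994 + 0.092500 × 21.991
= 18.08876 + 0.05668 + 2.03417 = 20.17961 amu

20.1796 amu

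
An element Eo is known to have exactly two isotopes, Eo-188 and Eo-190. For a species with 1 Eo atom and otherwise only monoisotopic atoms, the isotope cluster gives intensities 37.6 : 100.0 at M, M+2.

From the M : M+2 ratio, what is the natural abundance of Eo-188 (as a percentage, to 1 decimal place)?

27.3%

If p is the fraction of Eo that is Eo-188, then I(M+2)/I(M) = [C(1,1)·p^0·(1−p)] / p^1 = 1·(1−p)/p = 100.0/37.6 = 2.6596
(1−p)/p = 2.6596/1 = 2.6596  ⇒  p = 1/(1 + 2.6596) = 0.2733
Eo-188: 27.3%, Eo-190: 72.7%.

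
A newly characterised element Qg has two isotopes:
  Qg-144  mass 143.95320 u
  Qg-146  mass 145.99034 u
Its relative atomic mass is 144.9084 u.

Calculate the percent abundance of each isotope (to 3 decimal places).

Qg-144: 53.111%, Qg-146: 46.889%

With x = fraction of Qg-144 (so Qg-146 is 1 − x):
143.95320·x + 145.99034·(1 − x) = 144.9084
(143.95320 − 145.99034)·x = 144.9084 − 145.99034
x = -1.08194 / -2.03714 = 0.53111 → 53.111% Qg-144, 46.889% Qg-146.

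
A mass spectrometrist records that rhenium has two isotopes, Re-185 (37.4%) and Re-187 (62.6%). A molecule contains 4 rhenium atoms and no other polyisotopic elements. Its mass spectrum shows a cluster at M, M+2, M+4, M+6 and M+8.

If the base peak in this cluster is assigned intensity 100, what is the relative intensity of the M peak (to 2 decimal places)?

Binomial terms of (0.374 + 0.626)^4: M 0.0196, M+2 0.1310, M+4 0.3289, M+6 0.3670, M+8 0.1536 → M+6 is the base peak.
P(M+6) = C(4,3) × 0.374^1 × 0.626^3 = 4 × 0.3740 × 0.24531438 = 0.366990 (base)
P(M) = C(4,0) × 0.374^4 × 0.626^0 = 1 × 0.0195653 × 1.0000 = 0.019565
Relative intensity = 0.019565 / 0.366990 × 100 = 5.33

5.33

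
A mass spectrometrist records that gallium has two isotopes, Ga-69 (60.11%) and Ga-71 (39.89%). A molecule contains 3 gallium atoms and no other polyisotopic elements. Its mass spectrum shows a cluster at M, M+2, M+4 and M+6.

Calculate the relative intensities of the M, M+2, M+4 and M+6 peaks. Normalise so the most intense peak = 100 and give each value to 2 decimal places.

50.23 : 100.00 : 66.36 : 14.68

The 3 Ga atoms are independent, so intensities follow the terms of (0.6011 + 0.3989)^3.
P(M) = 0.6011^3 = 0.217190
P(M+2) = 3 × 0.6011^2 × 0.3989^1 = 0.432393
P(M+4) = 3 × 0.6011^1 × 0.3989^2 = 0.286943
P(M+6) = 0.3989^3 = 0.063473
The M+2 peak is largest (0.432393); scaling to 100 gives 50.23 : 100.00 : 66.36 : 14.68.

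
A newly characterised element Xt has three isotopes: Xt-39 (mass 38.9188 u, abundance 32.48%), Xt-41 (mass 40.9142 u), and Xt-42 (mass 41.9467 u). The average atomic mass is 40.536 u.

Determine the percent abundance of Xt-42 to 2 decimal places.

26.14%

The remaining 67.52% is split between Xt-41 (fraction x) and Xt-42 (fraction 0.6752 − x).
Substituting: 40.9142x + 41.9467(0.6752 − x) = 27.89517376
(40.9142 − 41.9467)x = -0.42723808  ⇒  x = 0.41379, y = 0.26141
Xt-41: 41.38%, Xt-42: 26.14%.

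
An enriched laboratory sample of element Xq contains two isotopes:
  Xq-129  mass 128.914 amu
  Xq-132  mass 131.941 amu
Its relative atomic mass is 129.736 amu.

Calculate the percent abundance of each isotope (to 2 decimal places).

Writing the weighted mean with unknown fraction x of Xq-129:
128.914·x + 131.941·(1 − x) = 129.736
(128.914 − 131.941)·x = 129.736 − 131.941
x = -2.205 / -3.027 = 0.72844 → 72.84% Xq-129, 27.16% Xq-132.

Xq-129: 72.84%, Xq-132: 27.16%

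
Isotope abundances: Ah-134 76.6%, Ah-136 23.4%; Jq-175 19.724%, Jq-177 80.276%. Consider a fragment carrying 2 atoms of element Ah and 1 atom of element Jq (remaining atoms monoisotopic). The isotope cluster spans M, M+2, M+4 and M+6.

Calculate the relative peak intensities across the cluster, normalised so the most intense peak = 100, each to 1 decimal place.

Element Ah pattern (n=2): 0.586756 : 0.358488 : 0.054756
Element Jq pattern (n=1): 0.19724 : 0.80276
Convolve the two distributions (both contribute in 2-u steps):
  M: 0.586756×0.19724 = 0.115732
  M+2: 0.586756×0.80276 + 0.358488×0.19724 = 0.541732
  M+4: 0.358488×0.80276 + 0.054756×0.19724 = 0.298580
  M+6: 0.054756×0.80276 = 0.043956
Scale to base peak (0.541732) = 100: 21.4 : 100.0 : 55.1 : 8.1

21.4 : 100.0 : 55.1 : 8.1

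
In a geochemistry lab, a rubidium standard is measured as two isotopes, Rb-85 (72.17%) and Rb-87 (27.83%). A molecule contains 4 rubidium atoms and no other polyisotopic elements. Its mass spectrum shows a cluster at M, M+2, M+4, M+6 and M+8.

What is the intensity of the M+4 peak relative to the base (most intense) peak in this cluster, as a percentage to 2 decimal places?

57.84%

(0.7217 + 0.2783)^4 gives M 0.2713, M+2 0.4184, M+4 0.2420, M+6 0.0622, M+8 0.0060; the largest is M+2.
P(M+2) = C(4,1) × 0.7217^3 × 0.2783^1 = 4 × 0.37589809 × 0.2783 = 0.418450 (base)
P(M+4) = C(4,2) × 0.7217^2 × 0.2783^2 = 6 × 0.52085089 × 0.07745089 = 0.242042
Relative intensity = 0.242042 / 0.418450 × 100 = 57.84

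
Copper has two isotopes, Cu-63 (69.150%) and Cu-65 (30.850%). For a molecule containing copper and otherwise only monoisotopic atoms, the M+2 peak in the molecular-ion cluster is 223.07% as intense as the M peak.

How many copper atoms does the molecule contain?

The M+2/M ratio from n Cu atoms is n · q/p = n · 0.30850/0.69150.
n = 2.2307 × 0.69150/0.30850 = 5.00 ≈ 5

5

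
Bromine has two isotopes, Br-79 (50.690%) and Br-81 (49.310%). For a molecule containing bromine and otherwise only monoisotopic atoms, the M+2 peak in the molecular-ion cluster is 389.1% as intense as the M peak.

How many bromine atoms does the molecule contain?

The M+2/M ratio from n Br atoms is n · q/p = n · 0.49310/0.50690.
n = 3.891 × 0.50690/0.49310 = 4.00 ≈ 4

4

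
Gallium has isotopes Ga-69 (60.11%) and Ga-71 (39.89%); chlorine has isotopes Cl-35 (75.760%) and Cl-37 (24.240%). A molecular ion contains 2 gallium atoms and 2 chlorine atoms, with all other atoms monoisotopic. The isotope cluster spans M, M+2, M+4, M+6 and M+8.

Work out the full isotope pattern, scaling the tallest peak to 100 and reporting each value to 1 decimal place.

50.8 : 100.0 : 70.8 : 21.2 : 2.3

Gallium pattern (n=2): 0.36132121 : 0.47955758 : 0.15912121
Chlorine pattern (n=2): 0.57395776 : 0.36728448 : 0.05875776
Convolve the two distributions (both contribute in 2-u steps):
  M: 0.36132121×0.57395776 = 0.207383
  M+2: 0.36132121×0.36728448 + 0.47955758×0.57395776 = 0.407953
  M+4: 0.36132121×0.05875776 + 0.47955758×0.36728448 + 0.15912121×0.57395776 = 0.288693
  M+6: 0.47955758×0.05875776 + 0.15912121×0.36728448 = 0.086620
  M+8: 0.15912121×0.05875776 = 0.009350
Scale to base peak (0.407953) = 100: 50.8 : 100.0 : 70.8 : 21.2 : 2.3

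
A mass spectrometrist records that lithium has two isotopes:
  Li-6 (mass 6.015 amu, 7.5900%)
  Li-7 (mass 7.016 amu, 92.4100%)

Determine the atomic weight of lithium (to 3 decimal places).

The abundance-weighted mean is 0.075900 × 6.015 + 0.924100 × 7.016
= 0.4565 + 6.4835 = 6.9400 amu

6.940 amu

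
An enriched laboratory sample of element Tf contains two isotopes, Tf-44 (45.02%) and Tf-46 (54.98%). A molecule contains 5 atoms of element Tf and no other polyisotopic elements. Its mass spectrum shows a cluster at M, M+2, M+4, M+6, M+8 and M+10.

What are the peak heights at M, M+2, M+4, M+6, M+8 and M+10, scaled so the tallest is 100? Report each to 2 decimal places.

Expanding (0.4502 + 0.5498)^5:
P(M) = 0.4502^5 = 0.018494
P(M+2) = 5 × 0.4502^4 × 0.5498^1 = 0.112927
P(M+4) = 10 × 0.4502^3 × 0.5498^2 = 0.275820
P(M+6) = 10 × 0.4502^2 × 0.5498^3 = 0.336841
P(M+8) = 5 × 0.4502^1 × 0.5498^4 = 0.205681
P(M+10) = 0.5498^5 = 0.050237
The M+6 peak is largest (0.336841); scaling to 100 gives 5.49 : 33.53 : 81.88 : 100.00 : 61.06 : 14.91.

5.49 : 33.53 : 81.88 : 100.00 : 61.06 : 14.91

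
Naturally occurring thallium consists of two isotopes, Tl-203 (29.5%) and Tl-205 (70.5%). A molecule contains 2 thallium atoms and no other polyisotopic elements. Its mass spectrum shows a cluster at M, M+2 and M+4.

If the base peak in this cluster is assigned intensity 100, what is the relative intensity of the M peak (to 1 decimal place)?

17.5

Term probabilities: M 0.0870, M+2 0.4160, M+4 0.4970. Base peak = M+4.
P(M+4) = C(2,2) × 0.295^0 × 0.705^2 = 1 × 1.0000 × 0.497025 = 0.497025 (base)
P(M) = C(2,0) × 0.295^2 × 0.705^0 = 1 × 0.087025 × 1.0000 = 0.087025
Relative intensity = 0.087025 / 0.497025 × 100 = 17.5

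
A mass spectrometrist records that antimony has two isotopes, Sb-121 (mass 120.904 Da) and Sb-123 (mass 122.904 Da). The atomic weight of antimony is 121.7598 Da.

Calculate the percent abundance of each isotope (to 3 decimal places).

Sb-121: 57.210%, Sb-123: 42.790%

Let x be the fractional abundance of Sb-121; then Sb-123 has abundance 1 − x.
120.904·x + 122.904·(1 − x) = 121.7598
(120.904 − 122.904)·x = 121.7598 − 122.904
x = -1.1442 / -2.000 = 0.57210 → 57.210% Sb-121, 42.790% Sb-123.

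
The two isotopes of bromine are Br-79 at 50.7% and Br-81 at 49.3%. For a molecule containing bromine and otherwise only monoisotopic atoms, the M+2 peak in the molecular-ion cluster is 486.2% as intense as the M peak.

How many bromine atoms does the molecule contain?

5

With n Br atoms, P(M+2)/P(M) = C(n,1)·p^(n−1)q / p^n = n·q/p = n · 0.493/0.507.
n = 4.862 × 0.507/0.493 = 5.00 ≈ 5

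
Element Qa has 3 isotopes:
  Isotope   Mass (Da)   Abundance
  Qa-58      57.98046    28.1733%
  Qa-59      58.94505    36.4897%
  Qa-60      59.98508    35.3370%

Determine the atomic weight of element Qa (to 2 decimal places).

59.04 Da

Weight each isotope mass by its fractional abundance: 0.281733 × 57.98046 + 0.364897 × 58.94505 + 0.353370 × 59.98508
= 16.335009 + 21.508872 + 21.196928 = 59.040809 Da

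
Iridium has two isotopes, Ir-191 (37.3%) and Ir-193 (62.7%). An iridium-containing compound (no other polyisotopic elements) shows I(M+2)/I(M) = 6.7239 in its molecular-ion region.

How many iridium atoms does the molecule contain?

4

With n Ir atoms, P(M+2)/P(M) = C(n,1)·p^(n−1)q / p^n = n·q/p = n · 0.627/0.373.
n = 6.7239 × 0.373/0.627 = 4.00 ≈ 4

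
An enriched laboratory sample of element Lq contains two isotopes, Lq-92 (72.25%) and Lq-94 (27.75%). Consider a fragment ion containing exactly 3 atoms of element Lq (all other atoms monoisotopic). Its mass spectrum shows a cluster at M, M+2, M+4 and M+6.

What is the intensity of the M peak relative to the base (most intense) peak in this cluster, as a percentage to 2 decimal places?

86.79%

(0.7225 + 0.2775)^3 gives M 0.3771, M+2 0.4346, M+4 0.1669, M+6 0.0214; the largest is M+2.
P(M+2) = C(3,1) × 0.7225^2 × 0.2775^1 = 3 × 0.52200625 × 0.2775 = 0.434570 (base)
P(M) = C(3,0) × 0.7225^3 × 0.2775^0 = 1 × 0.37714952 × 1.0000 = 0.377150
Relative intensity = 0.377150 / 0.434570 × 100 = 86.79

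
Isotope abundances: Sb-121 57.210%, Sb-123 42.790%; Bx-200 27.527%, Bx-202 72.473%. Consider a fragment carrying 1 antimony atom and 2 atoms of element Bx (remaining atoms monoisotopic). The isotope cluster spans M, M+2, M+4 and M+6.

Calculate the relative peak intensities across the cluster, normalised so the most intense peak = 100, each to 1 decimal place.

9.2 : 55.3 : 100.0 : 47.7

Antimony pattern (n=1): 0.5721 : 0.4279
Element Bx pattern (n=2): 0.07577357 : 0.39899285 : 0.52523357
Convolve the two distributions (both contribute in 2-u steps):
  M: 0.5721×0.07577357 = 0.043350
  M+2: 0.5721×0.39899285 + 0.4279×0.07577357 = 0.260687
  M+4: 0.5721×0.52523357 + 0.4279×0.39899285 = 0.471215
  M+6: 0.4279×0.52523357 = 0.224747
Scale to base peak (0.471215) = 100: 9.2 : 55.3 : 100.0 : 47.7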